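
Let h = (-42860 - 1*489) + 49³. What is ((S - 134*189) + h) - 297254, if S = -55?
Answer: -248335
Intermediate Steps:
h = 74300 (h = (-42860 - 489) + 117649 = -43349 + 117649 = 74300)
((S - 134*189) + h) - 297254 = ((-55 - 134*189) + 74300) - 297254 = ((-55 - 25326) + 74300) - 297254 = (-25381 + 74300) - 297254 = 48919 - 297254 = -248335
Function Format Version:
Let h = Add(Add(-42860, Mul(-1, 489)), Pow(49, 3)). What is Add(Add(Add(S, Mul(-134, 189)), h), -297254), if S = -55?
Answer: -248335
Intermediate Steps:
h = 74300 (h = Add(Add(-42860, -489), 117649) = Add(-43349, 117649) = 74300)
Add(Add(Add(S, Mul(-134, 189)), h), -297254) = Add(Add(Add(-55, Mul(-134, 189)), 74300), -297254) = Add(Add(Add(-55, -25326), 74300), -297254) = Add(Add(-25381, 74300), -297254) = Add(48919, -297254) = -248335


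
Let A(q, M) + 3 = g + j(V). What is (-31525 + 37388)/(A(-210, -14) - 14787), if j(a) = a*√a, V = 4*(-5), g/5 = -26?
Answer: -2186899/5565360 + 5863*I*√5/5565360 ≈ -0.39295 + 0.0023557*I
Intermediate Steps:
g = -130 (g = 5*(-26) = -130)
V = -20
j(a) = a^(3/2)
A(q, M) = -133 - 40*I*√5 (A(q, M) = -3 + (-130 + (-20)^(3/2)) = -3 + (-130 - 40*I*√5) = -133 - 40*I*√5)
(-31525 + 37388)/(A(-210, -14) - 14787) = (-31525 + 37388)/((-133 - 40*I*√5) - 14787) = 5863/(-14920 - 40*I*√5)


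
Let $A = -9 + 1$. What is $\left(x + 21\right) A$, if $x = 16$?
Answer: $-296$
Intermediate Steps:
$A = -8$
$\left(x + 21\right) A = \left(16 + 21\right) \left(-8\right) = 37 \left(-8\right) = -296$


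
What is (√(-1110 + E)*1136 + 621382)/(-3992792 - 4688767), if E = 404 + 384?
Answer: -621382/8681559 - 1136*I*√322/8681559 ≈ -0.071575 - 0.0023481*I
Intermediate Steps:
E = 788
(√(-1110 + E)*1136 + 621382)/(-3992792 - 4688767) = (√(-1110 + 788)*1136 + 621382)/(-3992792 - 4688767) = (√(-322)*1136 + 621382)/(-8681559) = ((I*√322)*1136 + 621382)*(-1/8681559) = (1136*I*√322 + 621382)*(-1/8681559) = (621382 + 1136*I*√322)*(-1/8681559) = -621382/8681559 - 1136*I*√322/8681559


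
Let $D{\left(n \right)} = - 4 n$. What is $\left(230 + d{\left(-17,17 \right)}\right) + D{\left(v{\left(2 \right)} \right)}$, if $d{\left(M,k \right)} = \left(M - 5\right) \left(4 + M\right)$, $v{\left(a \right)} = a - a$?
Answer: $516$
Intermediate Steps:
$v{\left(a \right)} = 0$
$d{\left(M,k \right)} = \left(-5 + M\right) \left(4 + M\right)$
$\left(230 + d{\left(-17,17 \right)}\right) + D{\left(v{\left(2 \right)} \right)} = \left(230 - \left(3 - 289\right)\right) - 0 = \left(230 + \left(-20 + 289 + 17\right)\right) + 0 = \left(230 + 286\right) + 0 = 516 + 0 = 516$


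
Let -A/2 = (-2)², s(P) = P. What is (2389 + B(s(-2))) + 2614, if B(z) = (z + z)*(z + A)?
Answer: 5043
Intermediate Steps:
A = -8 (A = -2*(-2)² = -2*4 = -8)
B(z) = 2*z*(-8 + z) (B(z) = (z + z)*(z - 8) = (2*z)*(-8 + z) = 2*z*(-8 + z))
(2389 + B(s(-2))) + 2614 = (2389 + 2*(-2)*(-8 - 2)) + 2614 = (2389 + 2*(-2)*(-10)) + 2614 = (2389 + 40) + 2614 = 2429 + 2614 = 5043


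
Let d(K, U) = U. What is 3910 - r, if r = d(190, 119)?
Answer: 3791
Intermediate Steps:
r = 119
3910 - r = 3910 - 1*119 = 3910 - 119 = 3791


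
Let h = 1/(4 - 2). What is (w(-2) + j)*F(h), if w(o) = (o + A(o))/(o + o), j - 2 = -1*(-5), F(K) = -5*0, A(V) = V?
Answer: 0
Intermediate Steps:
h = 1/2 ≈ 0.50000
F(K) = 0
j = 7 (j = 2 - 1*(-5) = 2 + 5 = 7)
w(o) = 1 (w(o) = (o + o)/(o + o) = (2*o)/((2*o)) = (2*o)*(1/(2*o)) = 1)
(w(-2) + j)*F(h) = (1 + 7)*0 = 8*0 = 0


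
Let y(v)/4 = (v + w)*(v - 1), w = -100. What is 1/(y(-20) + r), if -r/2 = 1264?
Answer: 1/7552 ≈ 0.00013242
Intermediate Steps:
r = -2528 (r = -2*1264 = -2528)
y(v) = 4*(-1 + v)*(-100 + v) (y(v) = 4*((v - 100)*(v - 1)) = 4*((-100 + v)*(-1 + v)) = 4*((-1 + v)*(-100 + v)) = 4*(-1 + v)*(-100 + v))
1/(y(-20) + r) = 1/((400 - 404*(-20) + 4*(-20)²) - 2528) = 1/((400 + 8080 + 4*400) - 2528) = 1/((400 + 8080 + 1600) - 2528) = 1/(10080 - 2528) = 1/7552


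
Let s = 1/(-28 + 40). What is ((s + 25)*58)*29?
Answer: 253141/6 ≈ 42190.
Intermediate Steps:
s = 1/12 ≈ 0.083333
((s + 25)*58)*29 = ((1/12 + 25)*58)*29 = ((301/12)*58)*29 = (8729/6)*29 = 253141/6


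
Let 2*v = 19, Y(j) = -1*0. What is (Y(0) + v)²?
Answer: 361/4 ≈ 90.250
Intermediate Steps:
Y(j) = 0
v = 19/2 (v = (½)*19 = 19/2 ≈ 9.5000)
(Y(0) + v)² = (0 + 19/2)² = (19/2)² = 361/4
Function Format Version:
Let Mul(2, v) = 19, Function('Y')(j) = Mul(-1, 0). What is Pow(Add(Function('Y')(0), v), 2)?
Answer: Rational(361, 4) ≈ 90.250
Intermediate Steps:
Function('Y')(j) = 0
v = Rational(19, 2) (v = Mul(Rational(1, 2), 19) = Rational(19, 2) ≈ 9.5000)
Pow(Add(Function('Y')(0), v), 2) = Pow(Add(0, Rational(19, 2)), 2) = Pow(Rational(19, 2), 2) = Rational(361, 4)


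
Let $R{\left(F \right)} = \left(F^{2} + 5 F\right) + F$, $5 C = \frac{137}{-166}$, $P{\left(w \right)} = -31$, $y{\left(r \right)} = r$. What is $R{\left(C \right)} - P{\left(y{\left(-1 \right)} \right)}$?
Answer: $\frac{20692409}{688900} \approx 30.037$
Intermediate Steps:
$C = - \frac{137}{830}$ ($C = \frac{137 \frac{1}{-166}}{5} = \frac{137 \left(- \frac{1}{166}\right)}{5} = \frac{1}{5} \left(- \frac{137}{166}\right) = - \frac{137}{830} \approx -0.16506$)
$R{\left(F \right)} = F^{2} + 6 F$
$R{\left(C \right)} - P{\left(y{\left(-1 \right)} \right)} = - \frac{137 \left(6 - \frac{137}{830}\right)}{830} - -31 = \left(- \frac{137}{830}\right) \frac{4843}{830} + 31 = - \frac{663491}{688900} + 31 = \frac{20692409}{688900}$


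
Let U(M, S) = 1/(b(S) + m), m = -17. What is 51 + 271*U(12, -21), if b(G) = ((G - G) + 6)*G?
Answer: 7022/143 ≈ 49.105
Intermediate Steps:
b(G) = 6*G (b(G) = (0 + 6)*G = 6*G)
U(M, S) = 1/(-17 + 6*S) (U(M, S) = 1/(6*S - 17) = 1/(-17 + 6*S))
51 + 271*U(12, -21) = 51 + 271/(-17 + 6*(-21)) = 51 + 271/(-17 - 126) = 51 + 271/(-143) = 51 + 271*(-1/143) = 51 - 271/143 = 7022/143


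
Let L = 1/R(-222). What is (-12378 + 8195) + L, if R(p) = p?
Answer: -928627/222 ≈ -4183.0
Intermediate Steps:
L = -1/222 (L = 1/(-222) = -1/222 ≈ -0.0045045)
(-12378 + 8195) + L = (-12378 + 8195) - 1/222 = -4183 - 1/222 = -928627/222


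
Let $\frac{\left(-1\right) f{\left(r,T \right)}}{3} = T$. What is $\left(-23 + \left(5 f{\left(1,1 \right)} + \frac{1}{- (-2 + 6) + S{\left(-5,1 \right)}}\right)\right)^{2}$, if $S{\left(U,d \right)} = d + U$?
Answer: $\frac{93025}{64} \approx 1453.5$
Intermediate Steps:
$f{\left(r,T \right)} = - 3 T$
$S{\left(U,d \right)} = U + d$
$\left(-23 + \left(5 f{\left(1,1 \right)} + \frac{1}{- (-2 + 6) + S{\left(-5,1 \right)}}\right)\right)^{2} = \left(-23 + \left(5 \left(\left(-3\right) 1\right) + \frac{1}{- (-2 + 6) + \left(-5 + 1\right)}\right)\right)^{2} = \left(-23 + \left(5 \left(-3\right) + \frac{1}{\left(-1\right) 4 - 4}\right)\right)^{2} = \left(-23 - \left(15 - \frac{1}{-4 - 4}\right)\right)^{2} = \left(-23 - \left(15 - \frac{1}{-8}\right)\right)^{2} = \left(-23 - \frac{121}{8}\right)^{2} = \left(- \frac{305}{8}\right)^{2} = \frac{93025}{64}$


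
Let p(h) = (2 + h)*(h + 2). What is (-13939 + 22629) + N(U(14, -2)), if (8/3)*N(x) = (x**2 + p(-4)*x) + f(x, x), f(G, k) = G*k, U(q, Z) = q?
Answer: 8858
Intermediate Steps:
p(h) = (2 + h)**2 (p(h) = (2 + h)*(2 + h) = (2 + h)**2)
N(x) = 3*x/2 + 3*x**2/4 (N(x) = 3*((x**2 + (2 - 4)**2*x) + x*x)/8 = 3*((x**2 + (-2)**2*x) + x**2)/8 = 3*((x**2 + 4*x) + x**2)/8 = 3*(2*x**2 + 4*x)/8 = 3*x/2 + 3*x**2/4)
(-13939 + 22629) + N(U(14, -2)) = (-13939 + 22629) + (3/4)*14*(2 + 14) = 8690 + (3/4)*14*16 = 8690 + 168 = 8858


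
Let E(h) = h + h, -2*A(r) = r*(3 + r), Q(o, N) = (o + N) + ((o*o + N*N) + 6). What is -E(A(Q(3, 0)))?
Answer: 378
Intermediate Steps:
Q(o, N) = 6 + N + o + N² + o² (Q(o, N) = (N + o) + ((o² + N²) + 6) = (N + o) + ((N² + o²) + 6) = (N + o) + (6 + N² + o²) = 6 + N + o + N² + o²)
A(r) = -r*(3 + r)/2
E(h) = 2*h
-E(A(Q(3, 0))) = -2*(-(6 + 0 + 3 + 0² + 3²)*(3 + (6 + 0 + 3 + 0² + 3²))/2) = -2*(-(6 + 0 + 3 + 0 + 9)*(3 + (6 + 0 + 3 + 0 + 9))/2) = -2*(-½*18*(3 + 18)) = -2*(-½*18*21) = -2*(-189) = -1*(-378) = 378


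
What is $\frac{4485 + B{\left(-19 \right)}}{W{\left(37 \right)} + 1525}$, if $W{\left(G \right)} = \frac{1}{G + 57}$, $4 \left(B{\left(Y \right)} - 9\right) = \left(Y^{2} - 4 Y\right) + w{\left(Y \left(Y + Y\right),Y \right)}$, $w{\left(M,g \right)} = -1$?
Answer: $\frac{432682}{143351} \approx 3.0183$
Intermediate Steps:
$B{\left(Y \right)} = \frac{35}{4} - Y + \frac{Y^{2}}{4}$ ($B{\left(Y \right)} = 9 + \frac{\left(Y^{2} - 4 Y\right) - 1}{4} = 9 + \frac{-1 + Y^{2} - 4 Y}{4} = 9 - \left(\frac{1}{4} + Y - \frac{Y^{2}}{4}\right) = \frac{35}{4} - Y + \frac{Y^{2}}{4}$)
$W{\left(G \right)} = \frac{1}{57 + G}$
$\frac{4485 + B{\left(-19 \right)}}{W{\left(37 \right)} + 1525} = \frac{4485 + \left(\frac{35}{4} - -19 + \frac{\left(-19\right)^{2}}{4}\right)}{\frac{1}{57 + 37} + 1525} = \frac{4485 + \left(\frac{35}{4} + 19 + \frac{1}{4} \cdot 361\right)}{\frac{1}{94} + 1525} = \frac{4485 + \left(\frac{35}{4} + 19 + \frac{361}{4}\right)}{\frac{1}{94} + 1525} = \frac{4485 + 118}{\frac{143351}{94}} = 4603 \cdot \frac{94}{143351} = \frac{432682}{143351}$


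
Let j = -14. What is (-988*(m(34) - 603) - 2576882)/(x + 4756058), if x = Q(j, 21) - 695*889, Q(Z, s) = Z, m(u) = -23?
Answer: -1958394/4138189 ≈ -0.47325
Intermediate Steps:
x = -617869 (x = -14 - 695*889 = -14 - 617855 = -617869)
(-988*(m(34) - 603) - 2576882)/(x + 4756058) = (-988*(-23 - 603) - 2576882)/(-617869 + 4756058) = (-988*(-626) - 2576882)/4138189 = (618488 - 2576882)*(1/4138189) = -1958394*1/4138189 = -1958394/4138189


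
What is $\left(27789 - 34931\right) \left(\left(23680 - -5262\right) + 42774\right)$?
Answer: $-512195672$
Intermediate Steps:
$\left(27789 - 34931\right) \left(\left(23680 - -5262\right) + 42774\right) = - 7142 \left(\left(23680 + 5262\right) + 42774\right) = - 7142 \left(28942 + 42774\right) = \left(-7142\right) 71716 = -512195672$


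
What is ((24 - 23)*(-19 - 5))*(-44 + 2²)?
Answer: 960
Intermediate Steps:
((24 - 23)*(-19 - 5))*(-44 + 2²) = (1*(-24))*(-44 + 4) = -24*(-40) = 960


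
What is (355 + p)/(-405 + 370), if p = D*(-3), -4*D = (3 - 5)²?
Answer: -358/35 ≈ -10.229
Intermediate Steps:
D = -1 (D = -(3 - 5)²/4 = -¼*(-2)² = -¼*4 = -1)
p = 3 (p = -1*(-3) = 3)
(355 + p)/(-405 + 370) = (355 + 3)/(-405 + 370) = 358/(-35) = 358*(-1/35) = -358/35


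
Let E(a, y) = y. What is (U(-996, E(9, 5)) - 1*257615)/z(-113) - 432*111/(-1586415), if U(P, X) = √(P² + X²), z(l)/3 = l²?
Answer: -135615800987/20256933135 + √992041/38307 ≈ -6.6688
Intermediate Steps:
z(l) = 3*l²
(U(-996, E(9, 5)) - 1*257615)/z(-113) - 432*111/(-1586415) = (√((-996)² + 5²) - 1*257615)/((3*(-113)²)) - 432*111/(-1586415) = (√(992016 + 25) - 257615)/((3*12769)) - 47952*(-1/1586415) = (√992041 - 257615)/38307 + 15984/528805 = (-257615 + √992041)*(1/38307) + 15984/528805 = (-257615/38307 + √992041/38307) + 15984/528805 = -135615800987/20256933135 + √992041/38307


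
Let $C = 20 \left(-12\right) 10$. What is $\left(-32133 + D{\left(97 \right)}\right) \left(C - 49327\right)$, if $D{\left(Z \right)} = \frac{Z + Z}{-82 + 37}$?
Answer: $\frac{74806501133}{45} \approx 1.6624 \cdot 10^{9}$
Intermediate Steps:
$D{\left(Z \right)} = - \frac{2 Z}{45}$ ($D{\left(Z \right)} = \frac{2 Z}{-45} = 2 Z \left(- \frac{1}{45}\right) = - \frac{2 Z}{45}$)
$C = -2400$ ($C = \left(-240\right) 10 = -2400$)
$\left(-32133 + D{\left(97 \right)}\right) \left(C - 49327\right) = \left(-32133 - \frac{194}{45}\right) \left(-2400 - 49327\right) = \left(-32133 - \frac{194}{45}\right) \left(-51727\right) = \left(- \frac{1446179}{45}\right) \left(-51727\right) = \frac{74806501133}{45}$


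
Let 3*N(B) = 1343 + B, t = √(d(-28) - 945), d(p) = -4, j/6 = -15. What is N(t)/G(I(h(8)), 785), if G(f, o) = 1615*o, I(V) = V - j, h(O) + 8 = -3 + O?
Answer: 79/223725 + I*√949/3803325 ≈ 0.00035311 + 8.0997e-6*I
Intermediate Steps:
j = -90 (j = 6*(-15) = -90)
h(O) = -11 + O (h(O) = -8 + (-3 + O) = -11 + O)
t = I*√949 (t = √(-4 - 945) = √(-949) = I*√949 ≈ 30.806*I)
I(V) = 90 + V (I(V) = V - 1*(-90) = V + 90 = 90 + V)
N(B) = 1343/3 + B/3 (N(B) = (1343 + B)/3 = 1343/3 + B/3)
N(t)/G(I(h(8)), 785) = (1343/3 + (I*√949)/3)/((1615*785)) = (1343/3 + I*√949/3)/1267775 = (1343/3 + I*√949/3)*(1/1267775) = 79/223725 + I*√949/3803325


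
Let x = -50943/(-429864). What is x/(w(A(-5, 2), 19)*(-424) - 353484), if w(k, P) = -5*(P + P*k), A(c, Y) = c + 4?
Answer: -16981/50650015392 ≈ -3.3526e-7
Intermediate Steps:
A(c, Y) = 4 + c
w(k, P) = -5*P - 5*P*k
x = 16981/143288 (x = -50943*(-1/429864) = 16981/143288 ≈ 0.11851)
x/(w(A(-5, 2), 19)*(-424) - 353484) = 16981/(143288*(-5*19*(1 + (4 - 5))*(-424) - 353484)) = 16981/(143288*(-5*19*(1 - 1)*(-424) - 353484)) = 16981/(143288*(-5*19*0*(-424) - 353484)) = 16981/(143288*(0*(-424) - 353484)) = 16981/(143288*(0 - 353484)) = (16981/143288)/(-353484) = (16981/143288)*(-1/353484) = -16981/50650015392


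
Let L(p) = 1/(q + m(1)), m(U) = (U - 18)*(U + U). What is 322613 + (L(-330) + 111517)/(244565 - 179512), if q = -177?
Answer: 4428268606265/13726183 ≈ 3.2261e+5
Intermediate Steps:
m(U) = 2*U*(-18 + U) (m(U) = (-18 + U)*(2*U) = 2*U*(-18 + U))
L(p) = -1/211 (L(p) = 1/(-177 + 2*1*(-18 + 1)) = 1/(-177 + 2*1*(-17)) = 1/(-177 - 34) = 1/(-211) = -1/211)
322613 + (L(-330) + 111517)/(244565 - 179512) = 322613 + (-1/211 + 111517)/(244565 - 179512) = 322613 + (23530086/211)/65053 = 322613 + (23530086/211)*(1/65053) = 322613 + 23530086/13726183 = 4428268606265/13726183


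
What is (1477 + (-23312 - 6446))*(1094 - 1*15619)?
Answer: 410781525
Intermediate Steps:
(1477 + (-23312 - 6446))*(1094 - 1*15619) = (1477 - 29758)*(1094 - 15619) = -28281*(-14525) = 410781525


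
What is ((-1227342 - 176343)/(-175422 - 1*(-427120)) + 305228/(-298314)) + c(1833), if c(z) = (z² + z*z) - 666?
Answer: 252252139359333515/37542518586 ≈ 6.7191e+6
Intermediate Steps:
c(z) = -666 + 2*z² (c(z) = (z² + z²) - 666 = 2*z² - 666 = -666 + 2*z²)
((-1227342 - 176343)/(-175422 - 1*(-427120)) + 305228/(-298314)) + c(1833) = ((-1227342 - 176343)/(-175422 - 1*(-427120)) + 305228/(-298314)) + (-666 + 2*1833²) = (-1403685/(-175422 + 427120) + 305228*(-1/298314)) + (-666 + 2*3359889) = (-1403685/251698 - 152614/149157) + (-666 + 6719778) = (-1403685*1/251698 - 152614/149157) + 6719112 = (-1403685/251698 - 152614/149157) + 6719112 = -247782082117/37542518586 + 6719112 = 252252139359333515/37542518586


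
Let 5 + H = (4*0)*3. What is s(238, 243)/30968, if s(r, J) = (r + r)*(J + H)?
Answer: 289/79 ≈ 3.6582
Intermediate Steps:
H = -5 (H = -5 + (4*0)*3 = -5 + 0*3 = -5 + 0 = -5)
s(r, J) = 2*r*(-5 + J) (s(r, J) = (r + r)*(J - 5) = (2*r)*(-5 + J) = 2*r*(-5 + J))
s(238, 243)/30968 = (2*238*(-5 + 243))/30968 = (2*238*238)*(1/30968) = 113288*(1/30968) = 289/79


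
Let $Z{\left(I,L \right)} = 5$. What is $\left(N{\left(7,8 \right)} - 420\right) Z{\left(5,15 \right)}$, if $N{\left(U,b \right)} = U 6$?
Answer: $-1890$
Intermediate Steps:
$N{\left(U,b \right)} = 6 U$
$\left(N{\left(7,8 \right)} - 420\right) Z{\left(5,15 \right)} = \left(6 \cdot 7 - 420\right) 5 = \left(42 - 420\right) 5 = \left(-378\right) 5 = -1890$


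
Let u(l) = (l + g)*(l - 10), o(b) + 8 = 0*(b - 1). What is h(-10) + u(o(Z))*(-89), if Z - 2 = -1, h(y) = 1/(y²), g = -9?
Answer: -2723399/100 ≈ -27234.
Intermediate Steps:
h(y) = y⁻²
Z = 1 (Z = 2 - 1 = 1)
o(b) = -8 (o(b) = -8 + 0*(b - 1) = -8 + 0*(-1 + b) = -8 + 0 = -8)
u(l) = (-10 + l)*(-9 + l) (u(l) = (l - 9)*(l - 10) = (-9 + l)*(-10 + l) = (-10 + l)*(-9 + l))
h(-10) + u(o(Z))*(-89) = (-10)⁻² + (90 + (-8)² - 19*(-8))*(-89) = 1/100 + (90 + 64 + 152)*(-89) = 1/100 + 306*(-89) = 1/100 - 27234 = -2723399/100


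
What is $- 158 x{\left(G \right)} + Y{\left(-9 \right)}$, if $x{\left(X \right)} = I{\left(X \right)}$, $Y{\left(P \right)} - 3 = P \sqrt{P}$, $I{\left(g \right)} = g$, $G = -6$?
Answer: $951 - 27 i \approx 951.0 - 27.0 i$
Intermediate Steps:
$Y{\left(P \right)} = 3 + P^{\frac{3}{2}}$ ($Y{\left(P \right)} = 3 + P \sqrt{P} = 3 + P^{\frac{3}{2}}$)
$x{\left(X \right)} = X$
$- 158 x{\left(G \right)} + Y{\left(-9 \right)} = \left(-158\right) \left(-6\right) + \left(3 + \left(-9\right)^{\frac{3}{2}}\right) = 948 + \left(3 - 27 i\right) = 951 - 27 i$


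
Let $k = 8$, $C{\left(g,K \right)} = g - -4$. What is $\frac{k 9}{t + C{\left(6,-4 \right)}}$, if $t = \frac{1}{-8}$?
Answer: $\frac{576}{79} \approx 7.2911$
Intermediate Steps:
$C{\left(g,K \right)} = 4 + g$ ($C{\left(g,K \right)} = g + 4 = 4 + g$)
$t = - \frac{1}{8} \approx -0.125$
$\frac{k 9}{t + C{\left(6,-4 \right)}} = \frac{8 \cdot 9}{- \frac{1}{8} + \left(4 + 6\right)} = \frac{72}{- \frac{1}{8} + 10} = \frac{72}{\frac{79}{8}} = 72 \cdot \frac{8}{79} = \frac{576}{79}$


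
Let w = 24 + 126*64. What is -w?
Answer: -8088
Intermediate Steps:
w = 8088 (w = 24 + 8064 = 8088)
-w = -1*8088 = -8088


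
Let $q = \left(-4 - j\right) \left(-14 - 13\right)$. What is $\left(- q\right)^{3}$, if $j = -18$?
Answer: $54010152$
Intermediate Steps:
$q = -378$ ($q = \left(-4 - -18\right) \left(-14 - 13\right) = \left(-4 + 18\right) \left(-27\right) = 14 \left(-27\right) = -378$)
$\left(- q\right)^{3} = \left(\left(-1\right) \left(-378\right)\right)^{3} = 378^{3} = 54010152$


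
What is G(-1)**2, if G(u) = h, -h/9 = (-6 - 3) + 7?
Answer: 324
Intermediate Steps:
h = 18 (h = -9*((-6 - 3) + 7) = -9*(-9 + 7) = -9*(-2) = 18)
G(u) = 18
G(-1)**2 = 18**2 = 324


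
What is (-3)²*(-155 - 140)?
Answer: -2655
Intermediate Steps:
(-3)²*(-155 - 140) = 9*(-295) = -2655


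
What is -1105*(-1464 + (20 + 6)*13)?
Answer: 1244230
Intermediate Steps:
-1105*(-1464 + (20 + 6)*13) = -1105*(-1464 + 26*13) = -1105*(-1464 + 338) = -1105*(-1126) = 1244230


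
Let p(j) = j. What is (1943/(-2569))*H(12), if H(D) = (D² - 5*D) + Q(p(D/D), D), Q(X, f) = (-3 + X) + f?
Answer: -182642/2569 ≈ -71.095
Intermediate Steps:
Q(X, f) = -3 + X + f
H(D) = -2 + D² - 4*D (H(D) = (D² - 5*D) + (-3 + D/D + D) = (D² - 5*D) + (-3 + 1 + D) = (D² - 5*D) + (-2 + D) = -2 + D² - 4*D)
(1943/(-2569))*H(12) = (1943/(-2569))*(-2 + 12² - 4*12) = (1943*(-1/2569))*(-2 + 144 - 48) = -1943/2569*94 = -182642/2569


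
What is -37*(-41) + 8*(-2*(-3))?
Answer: 1565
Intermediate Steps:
-37*(-41) + 8*(-2*(-3)) = 1517 + 8*6 = 1517 + 48 = 1565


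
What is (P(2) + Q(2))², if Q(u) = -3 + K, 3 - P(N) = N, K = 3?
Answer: 1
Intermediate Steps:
P(N) = 3 - N
Q(u) = 0 (Q(u) = -3 + 3 = 0)
(P(2) + Q(2))² = ((3 - 1*2) + 0)² = ((3 - 2) + 0)² = (1 + 0)² = 1² = 1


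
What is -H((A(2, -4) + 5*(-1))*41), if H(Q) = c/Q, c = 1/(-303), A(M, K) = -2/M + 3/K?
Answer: -4/335421 ≈ -1.1925e-5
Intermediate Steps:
c = -1/303 ≈ -0.0033003
H(Q) = -1/(303*Q)
-H((A(2, -4) + 5*(-1))*41) = -(-1)/(303*(((-2/2 + 3/(-4)) + 5*(-1))*41)) = -(-1)/(303*(((-2*1/2 + 3*(-1/4)) - 5)*41)) = -(-1)/(303*(((-1 - 3/4) - 5)*41)) = -(-1)/(303*((-7/4 - 5)*41)) = -(-1)/(303*((-27/4*41))) = -(-1)/(303*(-1107/4)) = -(-1)*(-4)/(303*1107) = -1*4/335421 = -4/335421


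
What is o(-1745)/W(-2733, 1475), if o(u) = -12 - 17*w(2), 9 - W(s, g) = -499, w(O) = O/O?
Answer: -29/508 ≈ -0.057087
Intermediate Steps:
w(O) = 1
W(s, g) = 508 (W(s, g) = 9 - 1*(-499) = 9 + 499 = 508)
o(u) = -29 (o(u) = -12 - 17*1 = -12 - 17 = -29)
o(-1745)/W(-2733, 1475) = -29/508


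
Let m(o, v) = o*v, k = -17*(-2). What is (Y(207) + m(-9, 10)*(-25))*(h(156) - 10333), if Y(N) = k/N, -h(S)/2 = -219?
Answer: -4608932680/207 ≈ -2.2265e+7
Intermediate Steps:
k = 34
h(S) = 438 (h(S) = -2*(-219) = 438)
Y(N) = 34/N
(Y(207) + m(-9, 10)*(-25))*(h(156) - 10333) = (34/207 - 9*10*(-25))*(438 - 10333) = (34*(1/207) - 90*(-25))*(-9895) = (34/207 + 2250)*(-9895) = (465784/207)*(-9895) = -4608932680/207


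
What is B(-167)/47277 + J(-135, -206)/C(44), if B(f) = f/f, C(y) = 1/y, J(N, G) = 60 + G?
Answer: -303707447/47277 ≈ -6424.0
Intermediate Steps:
B(f) = 1
B(-167)/47277 + J(-135, -206)/C(44) = 1/47277 + (60 - 206)/(1/44) = 1*(1/47277) - 146/1/44 = 1/47277 - 146*44 = 1/47277 - 6424 = -303707447/47277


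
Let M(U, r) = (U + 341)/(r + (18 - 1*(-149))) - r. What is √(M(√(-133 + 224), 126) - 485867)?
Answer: √(-41721913144 + 293*√91)/293 ≈ 697.13*I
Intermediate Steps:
M(U, r) = -r + (341 + U)/(167 + r) (M(U, r) = (341 + U)/(r + (18 + 149)) - r = (341 + U)/(r + 167) - r = (341 + U)/(167 + r) - r = -r + (341 + U)/(167 + r))
√(M(√(-133 + 224), 126) - 485867) = √((341 + √(-133 + 224) - 1*126² - 167*126)/(167 + 126) - 485867) = √((341 + √91 - 1*15876 - 21042)/293 - 485867) = √((341 + √91 - 15876 - 21042)/293 - 485867) = √((-36577 + √91)/293 - 485867) = √((-36577/293 + √91/293) - 485867) = √(-142395608/293 + √91/293)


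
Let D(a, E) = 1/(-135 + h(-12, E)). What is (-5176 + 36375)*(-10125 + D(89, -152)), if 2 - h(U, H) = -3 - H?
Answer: -89080975949/282 ≈ -3.1589e+8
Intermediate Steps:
h(U, H) = 5 + H (h(U, H) = 2 - (-3 - H) = 2 + (3 + H) = 5 + H)
D(a, E) = 1/(-130 + E) (D(a, E) = 1/(-135 + (5 + E)) = 1/(-130 + E))
(-5176 + 36375)*(-10125 + D(89, -152)) = (-5176 + 36375)*(-10125 + 1/(-130 - 152)) = 31199*(-10125 + 1/(-282)) = 31199*(-10125 - 1/282) = 31199*(-2855251/282) = -89080975949/282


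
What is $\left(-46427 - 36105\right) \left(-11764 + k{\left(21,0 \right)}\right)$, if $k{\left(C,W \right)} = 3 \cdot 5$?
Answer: $969668468$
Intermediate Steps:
$k{\left(C,W \right)} = 15$
$\left(-46427 - 36105\right) \left(-11764 + k{\left(21,0 \right)}\right) = \left(-46427 - 36105\right) \left(-11764 + 15\right) = \left(-82532\right) \left(-11749\right) = 969668468$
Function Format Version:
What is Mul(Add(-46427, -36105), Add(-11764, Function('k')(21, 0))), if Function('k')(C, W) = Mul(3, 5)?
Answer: 969668468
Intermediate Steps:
Function('k')(C, W) = 15
Mul(Add(-46427, -36105), Add(-11764, Function('k')(21, 0))) = Mul(Add(-46427, -36105), Add(-11764, 15)) = Mul(-82532, -11749) = 969668468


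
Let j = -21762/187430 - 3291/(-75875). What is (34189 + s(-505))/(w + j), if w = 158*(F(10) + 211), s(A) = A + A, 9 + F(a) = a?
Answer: 47184689522375/47635399751038 ≈ 0.99054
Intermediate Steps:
F(a) = -9 + a
s(A) = 2*A
j = -103435962/1422125125 (j = -21762*1/187430 - 3291*(-1/75875) = -10881/93715 + 3291/75875 = -103435962/1422125125 ≈ -0.072733)
w = 33496 (w = 158*((-9 + 10) + 211) = 158*(1 + 211) = 158*212 = 33496)
(34189 + s(-505))/(w + j) = (34189 + 2*(-505))/(33496 - 103435962/1422125125) = (34189 - 1010)/(47635399751038/1422125125) = 33179*(1422125125/47635399751038) = 47184689522375/47635399751038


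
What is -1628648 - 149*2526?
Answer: -2005022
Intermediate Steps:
-1628648 - 149*2526 = -1628648 - 376374 = -2005022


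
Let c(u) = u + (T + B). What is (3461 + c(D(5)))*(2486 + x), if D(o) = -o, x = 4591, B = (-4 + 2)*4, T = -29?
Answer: 24196263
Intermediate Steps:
B = -8 (B = -2*4 = -8)
c(u) = -37 + u (c(u) = u + (-29 - 8) = u - 37 = -37 + u)
(3461 + c(D(5)))*(2486 + x) = (3461 + (-37 - 1*5))*(2486 + 4591) = (3461 + (-37 - 5))*7077 = (3461 - 42)*7077 = 3419*7077 = 24196263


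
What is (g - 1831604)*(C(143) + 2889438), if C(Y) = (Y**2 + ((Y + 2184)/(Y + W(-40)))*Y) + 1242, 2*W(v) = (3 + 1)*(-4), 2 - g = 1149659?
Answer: -1172634820136936/135 ≈ -8.6862e+12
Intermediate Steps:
g = -1149657 (g = 2 - 1*1149659 = 2 - 1149659 = -1149657)
W(v) = -8 (W(v) = ((3 + 1)*(-4))/2 = (4*(-4))/2 = (1/2)*(-16) = -8)
C(Y) = 1242 + Y**2 + Y*(2184 + Y)/(-8 + Y) (C(Y) = (Y**2 + ((Y + 2184)/(Y - 8))*Y) + 1242 = (Y**2 + ((2184 + Y)/(-8 + Y))*Y) + 1242 = (Y**2 + Y*(2184 + Y)/(-8 + Y)) + 1242 = 1242 + Y**2 + Y*(2184 + Y)/(-8 + Y))
(g - 1831604)*(C(143) + 2889438) = (-1149657 - 1831604)*((-9936 + 143**3 - 7*143**2 + 3426*143)/(-8 + 143) + 2889438) = -2981261*((-9936 + 2924207 - 7*20449 + 489918)/135 + 2889438) = -2981261*((-9936 + 2924207 - 143143 + 489918)/135 + 2889438) = -2981261*((1/135)*3261046 + 2889438) = -2981261*(3261046/135 + 2889438) = -2981261*393335176/135 = -1172634820136936/135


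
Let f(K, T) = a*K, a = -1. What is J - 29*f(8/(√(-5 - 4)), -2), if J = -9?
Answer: -9 - 232*I/3 ≈ -9.0 - 77.333*I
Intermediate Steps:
f(K, T) = -K
J - 29*f(8/(√(-5 - 4)), -2) = -9 - (-29)*8/(√(-5 - 4)) = -9 - (-29)*8/(√(-9)) = -9 - (-29)*8/((3*I)) = -9 - (-29)*8*(-I/3) = -9 - (-29)*(-8*I/3) = -9 - 232*I/3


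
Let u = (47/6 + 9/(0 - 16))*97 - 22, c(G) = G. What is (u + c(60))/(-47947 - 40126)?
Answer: -35677/4227504 ≈ -0.0084393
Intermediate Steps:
u = 32797/48 (u = (47*(1/6) + 9/(-16))*97 - 22 = (47/6 + 9*(-1/16))*97 - 22 = (47/6 - 9/16)*97 - 22 = (349/48)*97 - 22 = 33853/48 - 22 = 32797/48 ≈ 683.27)
(u + c(60))/(-47947 - 40126) = (32797/48 + 60)/(-47947 - 40126) = (35677/48)/(-88073) = (35677/48)*(-1/88073) = -35677/4227504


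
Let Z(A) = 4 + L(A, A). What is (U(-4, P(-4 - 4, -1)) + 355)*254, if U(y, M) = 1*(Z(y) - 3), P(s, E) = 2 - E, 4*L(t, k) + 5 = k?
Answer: 179705/2 ≈ 89853.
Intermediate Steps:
L(t, k) = -5/4 + k/4
Z(A) = 11/4 + A/4 (Z(A) = 4 + (-5/4 + A/4) = 11/4 + A/4)
U(y, M) = -1/4 + y/4 (U(y, M) = 1*((11/4 + y/4) - 3) = 1*(-1/4 + y/4) = -1/4 + y/4)
(U(-4, P(-4 - 4, -1)) + 355)*254 = ((-1/4 + (1/4)*(-4)) + 355)*254 = ((-1/4 - 1) + 355)*254 = (-5/4 + 355)*254 = (1415/4)*254 = 179705/2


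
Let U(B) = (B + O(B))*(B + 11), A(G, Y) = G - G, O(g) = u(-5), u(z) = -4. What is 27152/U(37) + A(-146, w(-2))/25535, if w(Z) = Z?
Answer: 1697/99 ≈ 17.141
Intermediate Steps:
O(g) = -4
A(G, Y) = 0
U(B) = (-4 + B)*(11 + B) (U(B) = (B - 4)*(B + 11) = (-4 + B)*(11 + B))
27152/U(37) + A(-146, w(-2))/25535 = 27152/(-44 + 37**2 + 7*37) + 0/25535 = 27152/(-44 + 1369 + 259) + 0*(1/25535) = 27152/1584 + 0 = 27152*(1/1584) + 0 = 1697/99 + 0 = 1697/99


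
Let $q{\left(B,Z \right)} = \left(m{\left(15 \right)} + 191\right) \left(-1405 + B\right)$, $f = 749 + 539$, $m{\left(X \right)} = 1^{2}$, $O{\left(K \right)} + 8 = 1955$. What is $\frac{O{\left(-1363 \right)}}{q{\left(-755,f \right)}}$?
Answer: $- \frac{649}{138240} \approx -0.0046947$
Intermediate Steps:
$O{\left(K \right)} = 1947$ ($O{\left(K \right)} = -8 + 1955 = 1947$)
$m{\left(X \right)} = 1$
$f = 1288$
$q{\left(B,Z \right)} = -269760 + 192 B$ ($q{\left(B,Z \right)} = \left(1 + 191\right) \left(-1405 + B\right) = 192 \left(-1405 + B\right) = -269760 + 192 B$)
$\frac{O{\left(-1363 \right)}}{q{\left(-755,f \right)}} = \frac{1947}{-269760 + 192 \left(-755\right)} = \frac{1947}{-269760 - 144960} = \frac{1947}{-414720} = 1947 \left(- \frac{1}{414720}\right) = - \frac{649}{138240}$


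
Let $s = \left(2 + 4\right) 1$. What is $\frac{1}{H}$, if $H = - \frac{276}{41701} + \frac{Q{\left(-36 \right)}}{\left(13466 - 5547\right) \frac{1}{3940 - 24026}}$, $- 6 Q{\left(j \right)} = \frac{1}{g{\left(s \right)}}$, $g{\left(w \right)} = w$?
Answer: $\frac{5944143942}{379461551} \approx 15.665$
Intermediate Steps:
$s = 6$ ($s = 6 \cdot 1 = 6$)
$Q{\left(j \right)} = - \frac{1}{36}$ ($Q{\left(j \right)} = - \frac{1}{6 \cdot 6} = \left(- \frac{1}{6}\right) \frac{1}{6} = - \frac{1}{36}$)
$H = \frac{379461551}{5944143942}$ ($H = - \frac{276}{41701} - \frac{1}{36 \frac{13466 - 5547}{3940 - 24026}} = \left(-276\right) \frac{1}{41701} - \frac{1}{36 \frac{7919}{-20086}} = - \frac{276}{41701} - \frac{1}{36 \cdot 7919 \left(- \frac{1}{20086}\right)} = - \frac{276}{41701} - \frac{1}{36 \left(- \frac{7919}{20086}\right)} = - \frac{276}{41701} - - \frac{10043}{142542} = - \frac{276}{41701} + \frac{10043}{142542} = \frac{379461551}{5944143942} \approx 0.063838$)
$\frac{1}{H} = \frac{1}{\frac{379461551}{5944143942}} = \frac{5944143942}{379461551}$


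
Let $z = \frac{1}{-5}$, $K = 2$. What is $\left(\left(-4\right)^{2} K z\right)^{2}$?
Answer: $\frac{1024}{25} \approx 40.96$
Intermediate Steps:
$z = - \frac{1}{5} \approx -0.2$
$\left(\left(-4\right)^{2} K z\right)^{2} = \left(\left(-4\right)^{2} \cdot 2 \left(- \frac{1}{5}\right)\right)^{2} = \left(16 \cdot 2 \left(- \frac{1}{5}\right)\right)^{2} = \left(32 \left(- \frac{1}{5}\right)\right)^{2} = \left(- \frac{32}{5}\right)^{2} = \frac{1024}{25}$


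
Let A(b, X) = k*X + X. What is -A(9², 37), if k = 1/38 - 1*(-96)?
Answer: -136419/38 ≈ -3590.0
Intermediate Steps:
k = 3649/38 (k = 1/38 + 96 = 3649/38 ≈ 96.026)
A(b, X) = 3687*X/38 (A(b, X) = 3649*X/38 + X = 3687*X/38)
-A(9², 37) = -3687*37/38 = -1*136419/38 = -136419/38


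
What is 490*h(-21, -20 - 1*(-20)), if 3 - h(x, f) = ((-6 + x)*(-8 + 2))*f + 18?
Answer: -7350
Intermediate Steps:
h(x, f) = -15 - f*(36 - 6*x) (h(x, f) = 3 - (((-6 + x)*(-8 + 2))*f + 18) = 3 - (((-6 + x)*(-6))*f + 18) = 3 - ((36 - 6*x)*f + 18) = 3 - (f*(36 - 6*x) + 18) = 3 - (18 + f*(36 - 6*x)) = 3 + (-18 - f*(36 - 6*x)) = -15 - f*(36 - 6*x))
490*h(-21, -20 - 1*(-20)) = 490*(-15 - 36*(-20 - 1*(-20)) + 6*(-20 - 1*(-20))*(-21)) = 490*(-15 - 36*(-20 + 20) + 6*(-20 + 20)*(-21)) = 490*(-15 - 36*0 + 6*0*(-21)) = 490*(-15 + 0 + 0) = 490*(-15) = -7350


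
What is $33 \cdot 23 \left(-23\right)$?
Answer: $-17457$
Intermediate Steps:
$33 \cdot 23 \left(-23\right) = 759 \left(-23\right) = -17457$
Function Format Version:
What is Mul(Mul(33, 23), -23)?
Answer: -17457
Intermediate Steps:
Mul(Mul(33, 23), -23) = Mul(759, -23) = -17457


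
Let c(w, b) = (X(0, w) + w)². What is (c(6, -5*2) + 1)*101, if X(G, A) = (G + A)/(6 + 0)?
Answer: 5050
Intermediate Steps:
X(G, A) = A/6 + G/6 (X(G, A) = (A + G)/6 = (A + G)*(⅙) = A/6 + G/6)
c(w, b) = 49*w²/36 (c(w, b) = ((w/6 + (⅙)*0) + w)² = ((w/6 + 0) + w)² = (w/6 + w)² = (7*w/6)² = 49*w²/36)
(c(6, -5*2) + 1)*101 = ((49/36)*6² + 1)*101 = ((49/36)*36 + 1)*101 = (49 + 1)*101 = 50*101 = 5050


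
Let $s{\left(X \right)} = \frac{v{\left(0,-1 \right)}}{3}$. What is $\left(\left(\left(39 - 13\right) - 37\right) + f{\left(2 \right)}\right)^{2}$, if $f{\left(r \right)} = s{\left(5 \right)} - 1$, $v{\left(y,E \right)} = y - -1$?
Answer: $\frac{1225}{9} \approx 136.11$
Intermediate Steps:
$v{\left(y,E \right)} = 1 + y$ ($v{\left(y,E \right)} = y + 1 = 1 + y$)
$s{\left(X \right)} = \frac{1}{3}$ ($s{\left(X \right)} = \frac{1 + 0}{3} = 1 \cdot \frac{1}{3} = \frac{1}{3}$)
$f{\left(r \right)} = - \frac{2}{3}$ ($f{\left(r \right)} = \frac{1}{3} - 1 = - \frac{2}{3}$)
$\left(\left(\left(39 - 13\right) - 37\right) + f{\left(2 \right)}\right)^{2} = \left(\left(\left(39 - 13\right) - 37\right) - \frac{2}{3}\right)^{2} = \left(\left(26 - 37\right) - \frac{2}{3}\right)^{2} = \left(-11 - \frac{2}{3}\right)^{2} = \left(- \frac{35}{3}\right)^{2} = \frac{1225}{9}$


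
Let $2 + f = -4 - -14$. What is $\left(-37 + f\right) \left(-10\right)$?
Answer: $290$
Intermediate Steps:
$f = 8$ ($f = -2 - -10 = -2 + \left(-4 + 14\right) = -2 + 10 = 8$)
$\left(-37 + f\right) \left(-10\right) = \left(-37 + 8\right) \left(-10\right) = \left(-29\right) \left(-10\right) = 290$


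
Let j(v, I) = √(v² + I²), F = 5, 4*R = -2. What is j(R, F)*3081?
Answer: 3081*√101/2 ≈ 15482.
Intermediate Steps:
R = -½ (R = (¼)*(-2) = -½ ≈ -0.50000)
j(v, I) = √(I² + v²)
j(R, F)*3081 = √(5² + (-½)²)*3081 = √(25 + ¼)*3081 = √(101/4)*3081 = (√101/2)*3081 = 3081*√101/2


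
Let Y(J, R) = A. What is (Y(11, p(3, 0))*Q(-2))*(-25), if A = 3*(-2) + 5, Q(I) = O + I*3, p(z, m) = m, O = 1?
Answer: -125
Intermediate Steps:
Q(I) = 1 + 3*I (Q(I) = 1 + I*3 = 1 + 3*I)
A = -1 (A = -6 + 5 = -1)
Y(J, R) = -1
(Y(11, p(3, 0))*Q(-2))*(-25) = -(1 + 3*(-2))*(-25) = -(1 - 6)*(-25) = -1*(-5)*(-25) = 5*(-25) = -125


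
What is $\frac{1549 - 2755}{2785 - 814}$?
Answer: $- \frac{134}{219} \approx -0.61187$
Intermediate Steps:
$\frac{1549 - 2755}{2785 - 814} = - \frac{1206}{1971} = \left(-1206\right) \frac{1}{1971} = - \frac{134}{219}$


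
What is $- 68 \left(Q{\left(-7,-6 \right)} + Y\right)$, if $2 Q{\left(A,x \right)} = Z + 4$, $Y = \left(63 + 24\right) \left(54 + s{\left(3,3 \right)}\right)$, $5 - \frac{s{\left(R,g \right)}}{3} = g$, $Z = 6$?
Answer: $-355300$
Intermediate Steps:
$s{\left(R,g \right)} = 15 - 3 g$
$Y = 5220$ ($Y = \left(63 + 24\right) \left(54 + \left(15 - 9\right)\right) = 87 \left(54 + \left(15 - 9\right)\right) = 87 \left(54 + 6\right) = 87 \cdot 60 = 5220$)
$Q{\left(A,x \right)} = 5$ ($Q{\left(A,x \right)} = \frac{6 + 4}{2} = \frac{1}{2} \cdot 10 = 5$)
$- 68 \left(Q{\left(-7,-6 \right)} + Y\right) = - 68 \left(5 + 5220\right) = \left(-68\right) 5225 = -355300$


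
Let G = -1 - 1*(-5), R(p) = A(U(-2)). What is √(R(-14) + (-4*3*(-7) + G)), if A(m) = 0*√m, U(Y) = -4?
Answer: 2*√22 ≈ 9.3808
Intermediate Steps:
A(m) = 0
R(p) = 0
G = 4 (G = -1 + 5 = 4)
√(R(-14) + (-4*3*(-7) + G)) = √(0 + (-4*3*(-7) + 4)) = √(0 + (-12*(-7) + 4)) = √(0 + (84 + 4)) = √(0 + 88) = √88 = 2*√22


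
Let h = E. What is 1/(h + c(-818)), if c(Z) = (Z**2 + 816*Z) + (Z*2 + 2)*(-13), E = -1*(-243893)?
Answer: 1/266771 ≈ 3.7485e-6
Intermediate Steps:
E = 243893
h = 243893
c(Z) = -26 + Z**2 + 790*Z (c(Z) = (Z**2 + 816*Z) + (2*Z + 2)*(-13) = (Z**2 + 816*Z) + (2 + 2*Z)*(-13) = (Z**2 + 816*Z) + (-26 - 26*Z) = -26 + Z**2 + 790*Z)
1/(h + c(-818)) = 1/(243893 + (-26 + (-818)**2 + 790*(-818))) = 1/(243893 + (-26 + 669124 - 646220)) = 1/(243893 + 22878) = 1/266771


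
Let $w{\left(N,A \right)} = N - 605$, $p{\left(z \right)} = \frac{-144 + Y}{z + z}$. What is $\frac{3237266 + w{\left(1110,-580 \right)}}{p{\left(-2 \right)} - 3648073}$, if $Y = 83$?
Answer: $- \frac{4317028}{4864077} \approx -0.88753$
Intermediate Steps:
$p{\left(z \right)} = - \frac{61}{2 z}$ ($p{\left(z \right)} = \frac{-144 + 83}{z + z} = - \frac{61}{2 z}$)
$w{\left(N,A \right)} = -605 + N$
$\frac{3237266 + w{\left(1110,-580 \right)}}{p{\left(-2 \right)} - 3648073} = \frac{3237266 + \left(-605 + 1110\right)}{- \frac{61}{2 \left(-2\right)} - 3648073} = \frac{3237266 + 505}{\left(- \frac{61}{2}\right) \left(- \frac{1}{2}\right) - 3648073} = \frac{3237771}{\frac{61}{4} - 3648073} = \frac{3237771}{- \frac{14592231}{4}} = 3237771 \left(- \frac{4}{14592231}\right) = - \frac{4317028}{4864077}$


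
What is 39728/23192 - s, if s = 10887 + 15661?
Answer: -5919822/223 ≈ -26546.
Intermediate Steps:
s = 26548
39728/23192 - s = 39728/23192 - 1*26548 = 39728*(1/23192) - 26548 = 382/223 - 26548 = -5919822/223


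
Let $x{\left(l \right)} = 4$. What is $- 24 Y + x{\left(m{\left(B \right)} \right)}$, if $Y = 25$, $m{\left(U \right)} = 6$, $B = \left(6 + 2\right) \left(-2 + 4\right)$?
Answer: $-596$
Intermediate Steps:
$B = 16$ ($B = 8 \cdot 2 = 16$)
$- 24 Y + x{\left(m{\left(B \right)} \right)} = \left(-24\right) 25 + 4 = -600 + 4 = -596$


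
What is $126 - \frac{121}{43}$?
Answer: $\frac{5297}{43} \approx 123.19$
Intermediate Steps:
$126 - \frac{121}{43} = \frac{5297}{43}$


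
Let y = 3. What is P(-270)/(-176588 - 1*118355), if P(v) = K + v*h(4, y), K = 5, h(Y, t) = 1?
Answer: 265/294943 ≈ 0.00089848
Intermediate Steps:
P(v) = 5 + v (P(v) = 5 + v*1 = 5 + v)
P(-270)/(-176588 - 1*118355) = (5 - 270)/(-176588 - 1*118355) = -265/(-176588 - 118355) = -265/(-294943) = -265*(-1/294943) = 265/294943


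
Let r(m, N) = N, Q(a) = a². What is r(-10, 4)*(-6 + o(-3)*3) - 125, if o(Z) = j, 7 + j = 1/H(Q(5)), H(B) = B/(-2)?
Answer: -5849/25 ≈ -233.96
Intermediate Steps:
H(B) = -B/2 (H(B) = B*(-½) = -B/2)
j = -177/25 (j = -7 + 1/(-½*5²) = -7 + 1/(-½*25) = -7 + 1/(-25/2) = -7 - 2/25 = -177/25 ≈ -7.0800)
o(Z) = -177/25
r(-10, 4)*(-6 + o(-3)*3) - 125 = 4*(-6 - 177/25*3) - 125 = 4*(-6 - 531/25) - 125 = 4*(-681/25) - 125 = -2724/25 - 125 = -5849/25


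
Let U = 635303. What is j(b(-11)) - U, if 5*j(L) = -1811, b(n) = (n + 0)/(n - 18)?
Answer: -3178326/5 ≈ -6.3567e+5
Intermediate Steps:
b(n) = n/(-18 + n)
j(L) = -1811/5 (j(L) = (⅕)*(-1811) = -1811/5)
j(b(-11)) - U = -1811/5 - 1*635303 = -1811/5 - 635303 = -3178326/5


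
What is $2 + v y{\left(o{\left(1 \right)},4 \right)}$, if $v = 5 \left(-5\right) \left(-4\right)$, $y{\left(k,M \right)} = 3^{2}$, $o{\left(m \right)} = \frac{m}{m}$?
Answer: $902$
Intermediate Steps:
$o{\left(m \right)} = 1$
$y{\left(k,M \right)} = 9$
$v = 100$ ($v = \left(-25\right) \left(-4\right) = 100$)
$2 + v y{\left(o{\left(1 \right)},4 \right)} = 2 + 100 \cdot 9 = 2 + 900 = 902$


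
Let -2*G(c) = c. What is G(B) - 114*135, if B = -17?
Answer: -30763/2 ≈ -15382.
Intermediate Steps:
G(c) = -c/2
G(B) - 114*135 = -1/2*(-17) - 114*135 = 17/2 - 15390 = -30763/2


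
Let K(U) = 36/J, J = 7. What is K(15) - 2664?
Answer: -18612/7 ≈ -2658.9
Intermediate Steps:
K(U) = 36/7
K(15) - 2664 = 36/7 - 2664 = -18612/7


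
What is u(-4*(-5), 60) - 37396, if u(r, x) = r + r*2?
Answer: -37336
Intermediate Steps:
u(r, x) = 3*r (u(r, x) = r + 2*r = 3*r)
u(-4*(-5), 60) - 37396 = 3*(-4*(-5)) - 37396 = 3*20 - 37396 = 60 - 37396 = -37336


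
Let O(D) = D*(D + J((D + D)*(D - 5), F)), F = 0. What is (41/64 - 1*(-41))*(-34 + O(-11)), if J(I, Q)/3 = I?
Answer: -30724785/64 ≈ -4.8008e+5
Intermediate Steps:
J(I, Q) = 3*I
O(D) = D*(D + 6*D*(-5 + D)) (O(D) = D*(D + 3*((D + D)*(D - 5))) = D*(D + 3*((2*D)*(-5 + D))) = D*(D + 3*(2*D*(-5 + D))) = D*(D + 6*D*(-5 + D)))
(41/64 - 1*(-41))*(-34 + O(-11)) = (41/64 - 1*(-41))*(-34 + (-11)²*(-29 + 6*(-11))) = (41*(1/64) + 41)*(-34 + 121*(-29 - 66)) = (41/64 + 41)*(-34 + 121*(-95)) = 2665*(-34 - 11495)/64 = (2665/64)*(-11529) = -30724785/64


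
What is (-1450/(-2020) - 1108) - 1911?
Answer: -609693/202 ≈ -3018.3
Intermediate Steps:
(-1450/(-2020) - 1108) - 1911 = (-1450*(-1/2020) - 1108) - 1911 = (145/202 - 1108) - 1911 = -223671/202 - 1911 = -609693/202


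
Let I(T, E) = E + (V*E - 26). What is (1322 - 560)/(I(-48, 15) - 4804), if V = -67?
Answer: -127/970 ≈ -0.13093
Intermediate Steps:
I(T, E) = -26 - 66*E (I(T, E) = E + (-67*E - 26) = E + (-26 - 67*E) = -26 - 66*E)
(1322 - 560)/(I(-48, 15) - 4804) = (1322 - 560)/((-26 - 66*15) - 4804) = 762/((-26 - 990) - 4804) = 762/(-1016 - 4804) = 762/(-5820) = 762*(-1/5820) = -127/970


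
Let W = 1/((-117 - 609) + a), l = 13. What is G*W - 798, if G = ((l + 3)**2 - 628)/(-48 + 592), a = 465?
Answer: -9441905/11832 ≈ -798.00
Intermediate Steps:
G = -93/136 (G = ((13 + 3)**2 - 628)/(-48 + 592) = (16**2 - 628)/544 = (256 - 628)*(1/544) = -372*1/544 = -93/136 ≈ -0.68382)
W = -1/261 (W = 1/((-117 - 609) + 465) = 1/(-726 + 465) = 1/(-261) = -1/261 ≈ -0.0038314)
G*W - 798 = -93/136*(-1/261) - 798 = 31/11832 - 798 = -9441905/11832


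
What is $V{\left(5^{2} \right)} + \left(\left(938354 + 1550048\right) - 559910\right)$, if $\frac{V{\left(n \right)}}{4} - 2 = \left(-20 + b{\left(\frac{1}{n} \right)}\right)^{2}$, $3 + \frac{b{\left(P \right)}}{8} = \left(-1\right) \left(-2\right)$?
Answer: $1931636$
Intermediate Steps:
$b{\left(P \right)} = -8$ ($b{\left(P \right)} = -24 + 8 \left(\left(-1\right) \left(-2\right)\right) = -24 + 8 \cdot 2 = -24 + 16 = -8$)
$V{\left(n \right)} = 3144$ ($V{\left(n \right)} = 8 + 4 \left(-20 - 8\right)^{2} = 8 + 4 \left(-28\right)^{2} = 8 + 4 \cdot 784 = 8 + 3136 = 3144$)
$V{\left(5^{2} \right)} + \left(\left(938354 + 1550048\right) - 559910\right) = 3144 + \left(\left(938354 + 1550048\right) - 559910\right) = 3144 + \left(2488402 - 559910\right) = 3144 + 1928492 = 1931636$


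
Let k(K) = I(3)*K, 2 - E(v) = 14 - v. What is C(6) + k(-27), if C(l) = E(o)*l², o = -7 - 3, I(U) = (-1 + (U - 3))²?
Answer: -819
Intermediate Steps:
I(U) = (-4 + U)² (I(U) = (-1 + (-3 + U))² = (-4 + U)²)
o = -10
E(v) = -12 + v (E(v) = 2 - (14 - v) = 2 + (-14 + v) = -12 + v)
k(K) = K (k(K) = (-4 + 3)²*K = (-1)²*K = 1*K = K)
C(l) = -22*l² (C(l) = (-12 - 10)*l² = -22*l²)
C(6) + k(-27) = -22*6² - 27 = -22*36 - 27 = -792 - 27 = -819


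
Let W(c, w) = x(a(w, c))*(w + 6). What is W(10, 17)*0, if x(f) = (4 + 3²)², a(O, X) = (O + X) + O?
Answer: 0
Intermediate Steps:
a(O, X) = X + 2*O
x(f) = 169 (x(f) = (4 + 9)² = 13² = 169)
W(c, w) = 1014 + 169*w (W(c, w) = 169*(w + 6) = 169*(6 + w) = 1014 + 169*w)
W(10, 17)*0 = (1014 + 169*17)*0 = (1014 + 2873)*0 = 3887*0 = 0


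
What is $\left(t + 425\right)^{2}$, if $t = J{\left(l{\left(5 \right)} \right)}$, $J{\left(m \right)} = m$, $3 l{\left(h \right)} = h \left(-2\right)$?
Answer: $\frac{1600225}{9} \approx 1.778 \cdot 10^{5}$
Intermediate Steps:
$l{\left(h \right)} = - \frac{2 h}{3}$ ($l{\left(h \right)} = \frac{h \left(-2\right)}{3} = \frac{\left(-2\right) h}{3} = - \frac{2 h}{3}$)
$t = - \frac{10}{3}$ ($t = \left(- \frac{2}{3}\right) 5 = - \frac{10}{3} \approx -3.3333$)
$\left(t + 425\right)^{2} = \left(- \frac{10}{3} + 425\right)^{2} = \left(\frac{1265}{3}\right)^{2} = \frac{1600225}{9}$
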